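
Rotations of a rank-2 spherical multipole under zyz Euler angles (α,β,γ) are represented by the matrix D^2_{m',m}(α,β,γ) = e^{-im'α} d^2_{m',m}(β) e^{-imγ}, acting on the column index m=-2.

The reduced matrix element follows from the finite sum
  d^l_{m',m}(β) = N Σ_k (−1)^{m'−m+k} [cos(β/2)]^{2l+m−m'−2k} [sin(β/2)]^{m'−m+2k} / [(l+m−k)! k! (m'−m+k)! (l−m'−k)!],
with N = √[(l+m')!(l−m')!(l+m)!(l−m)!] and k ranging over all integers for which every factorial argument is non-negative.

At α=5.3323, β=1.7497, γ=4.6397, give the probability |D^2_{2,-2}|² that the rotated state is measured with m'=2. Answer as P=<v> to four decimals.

First d^2_{2,-2}(β=1.7497), then the phase factors e^{-i(2)α} and e^{-i(-2)γ}:
With c≡cos(β/2)=0.641112 and s≡sin(β/2)=0.767447, N=[24·1·1·24]^{1/2}=24.000000
The bounds max(0,m−m')=0 and min(l+m,l−m')=0 give 1 term
  k=0: (−1)^4·24.0000/(24)·0.6411^0·0.7674^4 = +0.346892
d^2_{2,-2}(1.7497) = +0.346892
|D^2_{2,-2}|² = |d^2_{2,-2}(β)|² = (+0.346892)² = 0.120334 (the z-rotation phases have unit modulus)

P=0.1203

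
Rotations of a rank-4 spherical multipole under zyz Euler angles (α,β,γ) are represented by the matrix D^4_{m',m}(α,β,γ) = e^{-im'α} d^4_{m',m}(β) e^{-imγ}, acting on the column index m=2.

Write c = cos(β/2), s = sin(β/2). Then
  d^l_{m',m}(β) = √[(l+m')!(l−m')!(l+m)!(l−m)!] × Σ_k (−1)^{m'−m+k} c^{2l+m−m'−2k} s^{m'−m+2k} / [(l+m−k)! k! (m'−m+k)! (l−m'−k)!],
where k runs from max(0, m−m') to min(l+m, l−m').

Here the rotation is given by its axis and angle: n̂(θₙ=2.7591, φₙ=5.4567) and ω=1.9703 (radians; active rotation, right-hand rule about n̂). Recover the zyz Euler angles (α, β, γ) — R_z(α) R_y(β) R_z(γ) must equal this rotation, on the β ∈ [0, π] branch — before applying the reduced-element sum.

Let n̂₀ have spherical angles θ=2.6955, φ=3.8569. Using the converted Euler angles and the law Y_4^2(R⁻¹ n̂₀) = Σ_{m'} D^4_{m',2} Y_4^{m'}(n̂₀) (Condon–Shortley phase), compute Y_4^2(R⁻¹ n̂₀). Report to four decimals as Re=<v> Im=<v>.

Axis–angle → zyz. n̂ = (sinθₙcosφₙ, sinθₙsinφₙ, cosθₙ) = (+0.252853, -0.274534, -0.927737), ω = 1.9703.
R = I cosω + sinω [n̂]ₓ + (1−cosω) n̂n̂ᵀ gives
  R = [-0.300158, +0.758264, -0.578740; -0.951099, -0.284277, +0.120820; -0.072908, +0.586704, +0.806513]
β = atan2(√(R₁₃²+R₂₃²), R₃₃) = 0.632567; α = atan2(R₂₃, R₁₃) mod 2π = 2.935784; γ = atan2(R₃₂, −R₃₁) mod 2π = 1.447162
Need the full column D^4_{m',2} for m'=−4..4 at α=2.9358, β=0.6326, γ=1.4472.
cos(β/2)=0.950398, sin(β/2)=0.311037
d^4_{-4,2}: single k=6 term ⇒ +0.004328;  D = -0.003630+0.002357i
d^4_{-3,2}: k∈[5..6] ⇒ +0.028052 -0.001001 = +0.027050;  D = +0.025218-0.009786i
d^4_{-2,2}: k∈[4..6] ⇒ +0.114540 -0.009814 +0.000088 = +0.104814;  D = -0.103401+0.017149i
d^4_{-1,2}: k∈[3..5] ⇒ +0.329972 -0.053013 +0.001136 = +0.278095;  D = +0.277856+0.011526i
d^4_{0,2}: k∈[2..4] ⇒ +0.676359 -0.193178 +0.007759 = +0.490940;  D = -0.476007-0.120160i
d^4_{1,2}: k∈[1..3] ⇒ +0.924243 -0.494958 +0.035342 = +0.464627;  D = +0.417748+0.203383i
d^4_{2,2}: k∈[0..2] ⇒ +0.665647 -0.855534 +0.114540 = -0.075346;  D = +0.059574+0.046130i
d^4_{3,2}: k∈[0..1] ⇒ -0.815106 +0.261907 = -0.553199;  D = -0.358956-0.420927i
d^4_{4,2}: single k=0 term ⇒ +0.377255;  D = -0.180963-0.331019i
Y_4^{m'}(θ=2.6955,φ=3.8569) and Σ D·Y over m':
  (-0.0036+0.0024i)·(-0.0147-0.0042i)  (+0.0252-0.0098i)·(-0.0493-0.0761i)  (-0.1034+0.0171i)·(+0.0409-0.2896i)  (+0.2779+0.0115i)·(+0.3749-0.3257i)  (-0.4760-0.1202i)·(+0.1869+0.0000i)  (+0.4177+0.2034i)·(-0.3749-0.3257i)  (+0.0596+0.0461i)·(+0.0409+0.2896i)  (-0.3590-0.4209i)·(+0.0493-0.0761i)  (-0.1810-0.3310i)·(-0.0147+0.0042i)
Y_4^2(R⁻¹ n̂) = -0.129199-0.261955i

Re=-0.1292 Im=-0.2620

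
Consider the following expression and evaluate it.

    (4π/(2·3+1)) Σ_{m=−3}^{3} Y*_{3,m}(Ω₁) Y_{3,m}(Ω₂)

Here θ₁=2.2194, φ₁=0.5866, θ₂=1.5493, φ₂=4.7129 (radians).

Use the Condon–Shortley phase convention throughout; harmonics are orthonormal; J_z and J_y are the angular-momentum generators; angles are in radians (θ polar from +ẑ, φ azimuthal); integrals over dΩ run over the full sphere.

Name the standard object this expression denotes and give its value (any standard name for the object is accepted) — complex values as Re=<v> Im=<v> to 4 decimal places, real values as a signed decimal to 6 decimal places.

Legendre polynomial (addition theorem), +0.447073

This sum is the spherical-harmonic addition theorem: it equals the Legendre polynomial P_l(cos γ) of the angle γ between the two directions.
Summing Y*_{l m}(θ₁,φ₁)·Y_{l m}(θ₂,φ₂) over m ∈ [−3, 3]; prefactor 4π/(2·3+1) = 1.795196:
  term(m=-3) = +0.086500+0.016409i   from Y*(Ω₁)=-0.039674+0.207407i, Y(Ω₂)=-0.000639-0.416934i
  term(m=-2) = +0.003342+0.007934i   from Y*(Ω₁)=-0.151814-0.361494i, Y(Ω₂)=-0.021957+0.000022i
  term(m=-1) = +0.037863-0.057031i   from Y*(Ω₁)=+0.176858+0.117547i, Y(Ω₂)=-0.000165-0.322359i
  term(m=+0) = -0.006372+0.000000i   from Y*(Ω₁)=+0.264982-0.000000i, Y(Ω₂)=-0.024045+0.000000i
  term(m=+1) = +0.037863+0.057031i   from Y*(Ω₁)=-0.176858+0.117547i, Y(Ω₂)=+0.000165-0.322359i
  term(m=+2) = +0.003342-0.007934i   from Y*(Ω₁)=-0.151814+0.361494i, Y(Ω₂)=-0.021957-0.000022i
  term(m=+3) = +0.086500-0.016409i   from Y*(Ω₁)=+0.039674+0.207407i, Y(Ω₂)=+0.000639-0.416934i
Total Σ_m = +0.249039+0.000000i. Multiply by 1.795196: +0.447073+0.000000i. P_3(cos γ) = 0.447073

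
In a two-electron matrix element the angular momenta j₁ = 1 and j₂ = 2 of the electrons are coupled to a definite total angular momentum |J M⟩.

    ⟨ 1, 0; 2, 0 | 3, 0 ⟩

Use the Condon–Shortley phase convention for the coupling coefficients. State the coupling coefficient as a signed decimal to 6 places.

triangle: 0!·2!·4!/7! = 48/5040
(j±m)!: 1!·1!·2!·2!·3!·3! = 144
prefactor² = (2J+1)·Δ·N² = 48/5
  k=0: +1/(0!·0!·1!·2!·1!·2!) = 1/4
Σ = 1/4  ⇒  CG² = 48/5·(1/4)² = 3/5
CG = +√(3/5) = +0.774597

+0.774597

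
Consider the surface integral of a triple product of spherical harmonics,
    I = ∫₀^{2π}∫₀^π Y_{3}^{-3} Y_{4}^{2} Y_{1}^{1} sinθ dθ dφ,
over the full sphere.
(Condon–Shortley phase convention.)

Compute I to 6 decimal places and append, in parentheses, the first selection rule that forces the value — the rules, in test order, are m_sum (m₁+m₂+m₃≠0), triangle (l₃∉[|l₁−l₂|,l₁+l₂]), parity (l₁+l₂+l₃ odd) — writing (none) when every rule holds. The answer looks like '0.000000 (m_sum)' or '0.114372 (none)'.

Rules hold: Σm=0, L=8 even, 1≤1≤7.
N = 7·9·3 = 189
Δ = 6!·0!·2!/9! = 1/252
Racah Σ t=3..3: t=3:−1/36 = -1/36
⇒ 3j(3 4 1; 0 0 0)² = 4/63, sgn +1
Racah Σ t=6..6: t=6:+1/1440 = 1/1440
⇒ 3j(3 4 1; -3 2 1)² = 1/252, sgn +1
4πI² = N·(3j₀)²·(3jₘ)² = 1/21
I = +1·√(0.047619/4π) = 0.06155813
No selection rule forces the value: the integral is nonzero (none).

0.061558 (none)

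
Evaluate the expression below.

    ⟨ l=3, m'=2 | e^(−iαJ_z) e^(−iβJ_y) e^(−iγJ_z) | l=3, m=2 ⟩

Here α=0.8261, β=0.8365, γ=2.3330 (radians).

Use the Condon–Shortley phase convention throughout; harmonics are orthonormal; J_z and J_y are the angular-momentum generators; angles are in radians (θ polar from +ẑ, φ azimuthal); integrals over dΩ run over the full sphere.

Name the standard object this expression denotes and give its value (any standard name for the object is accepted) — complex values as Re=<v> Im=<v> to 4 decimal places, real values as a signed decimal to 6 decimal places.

This is a Wigner D-matrix element — the rotation-matrix element ⟨l m'| R(α,β,γ) |l m⟩ in the angular-momentum basis.
Split into d^3_{2,2}(β=0.8365) × two z-phases.
c=cos(0.836500/2)=0.913801, s=sin(0.836500/2)=0.406162; N=√[120·1·120·1]=120.000000
k∈{0,1} keeps every argument non-negative
  k=0: (−1)^0·120.0000/(120)·0.9138^6·0.4062^0 = +0.582251
  k=1: (−1)^1·120.0000/(24)·0.9138^4·0.4062^2 = -0.575142
d^3_{2,2}(0.8365) = +0.582251 -0.575142 = +0.007109
Attach z-rotation phases: D = e^{-i(2)(0.8261)}·(+0.007109)·e^{-i(2)(2.3330)} = +0.007104-0.000249i

Wigner D-matrix element, Re=0.0071 Im=-0.0002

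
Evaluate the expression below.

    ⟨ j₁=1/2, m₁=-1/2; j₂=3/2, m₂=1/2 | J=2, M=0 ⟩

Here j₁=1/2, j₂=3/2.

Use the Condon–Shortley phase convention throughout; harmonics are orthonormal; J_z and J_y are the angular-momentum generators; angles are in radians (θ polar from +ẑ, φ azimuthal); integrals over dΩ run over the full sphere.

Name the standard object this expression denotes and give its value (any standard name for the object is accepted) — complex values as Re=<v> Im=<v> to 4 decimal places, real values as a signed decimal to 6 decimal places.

This is a Clebsch–Gordan (vector-coupling) coefficient.
√[5·0!1!3!/5! · 0!1!2!1!2!2!] = √(2)
  +(−1)^0/∏(0,0,1,2,0,1)! = 1/2  (running 1/2)
⟨..|..⟩ = √(2)·(1/2) = +0.707107

Clebsch–Gordan coefficient, +√(1/2) ≈ +0.707107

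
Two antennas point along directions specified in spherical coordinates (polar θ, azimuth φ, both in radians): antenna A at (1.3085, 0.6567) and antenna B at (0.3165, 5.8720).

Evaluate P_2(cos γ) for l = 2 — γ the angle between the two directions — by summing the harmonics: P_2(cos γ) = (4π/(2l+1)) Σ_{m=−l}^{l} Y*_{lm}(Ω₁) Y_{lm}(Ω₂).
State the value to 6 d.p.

Addition theorem: P_2(cos γ) = (4π/5) Σ_m Y*_{lm}(Ω₁) Y_{lm}(Ω₂), m = −2…2:
  term(m=-2) = -0.00722 + 0.01139j   from Y*(Ω₁)=0.09172 + 0.34843j, Y(Ω₂)=0.02546 + 0.02742j
  term(m=-1) = 0.02131 + 0.03874j   from Y*(Ω₁)=0.15323 + 0.11811j, Y(Ω₂)=0.20946 + 0.09133j
  term(m=+0) = -0.13574 + 0.00000j   from Y*(Ω₁)=-0.25177 + 0.00000j, Y(Ω₂)=0.53913 + 0.00000j
  term(m=+1) = 0.02131 - 0.03874j   from Y*(Ω₁)=-0.15323 + 0.11811j, Y(Ω₂)=-0.20946 + 0.09133j
  term(m=+2) = -0.00722 - 0.01139j   from Y*(Ω₁)=0.09172 - 0.34843j, Y(Ω₂)=0.02546 - 0.02742j
Total Σ_m = -0.10756 - 0.00000j. Multiply by 2.513274: -0.27033 - 0.00000j. P_2(cos γ) = -0.270325

-0.270325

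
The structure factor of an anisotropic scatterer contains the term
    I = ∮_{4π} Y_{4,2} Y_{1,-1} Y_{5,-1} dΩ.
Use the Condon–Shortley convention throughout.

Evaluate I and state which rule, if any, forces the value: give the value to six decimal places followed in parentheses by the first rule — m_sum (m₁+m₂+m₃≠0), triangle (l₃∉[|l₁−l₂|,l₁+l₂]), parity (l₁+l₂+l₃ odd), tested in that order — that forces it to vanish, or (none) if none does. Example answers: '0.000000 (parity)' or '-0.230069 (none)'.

-0.120286 (none)

Rules hold: Σm=0, L=10 even, 3≤5≤5.
N = 9·3·11 = 297
Δ = 0!·8!·2!/11! = 1/495
Racah Σ t=0..0: t=0:+1/576 = 1/576
⇒ 3j(4 1 5; 0 0 0)² = 5/99, sgn -1
Racah Σ t=0..0: t=0:+1/2880 = 1/2880
⇒ 3j(4 1 5; 2 -1 -1)² = 2/165, sgn +1
4πI² = N·(3j₀)²·(3jₘ)² = 2/11
I = -1·√(0.181818/4π) = -0.12028562
No selection rule forces the value: the integral is nonzero (none).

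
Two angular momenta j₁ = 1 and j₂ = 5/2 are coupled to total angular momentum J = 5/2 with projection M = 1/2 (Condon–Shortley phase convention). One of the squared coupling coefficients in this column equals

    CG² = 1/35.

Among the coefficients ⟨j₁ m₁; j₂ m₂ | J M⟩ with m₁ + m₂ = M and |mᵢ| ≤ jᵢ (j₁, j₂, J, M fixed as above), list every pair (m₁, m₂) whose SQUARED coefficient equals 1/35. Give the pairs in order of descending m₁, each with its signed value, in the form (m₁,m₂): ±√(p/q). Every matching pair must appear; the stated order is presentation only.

(0,1/2): −√(1/35)

Admissible pairs with m₁+m₂ = M = 1/2: (-1,3/2), (0,1/2), (1,-1/2)
  (m₁,m₂)=(1,-1/2): CG² = 18/35, CG = +√(18/35)
  (m₁,m₂)=(0,1/2): CG² = 1/35, CG = −√(1/35)   ← matches the target
  (m₁,m₂)=(-1,3/2): CG² = 16/35, CG = −√(16/35)
Pairs with CG² = 1/35: (0,1/2): −√(1/35)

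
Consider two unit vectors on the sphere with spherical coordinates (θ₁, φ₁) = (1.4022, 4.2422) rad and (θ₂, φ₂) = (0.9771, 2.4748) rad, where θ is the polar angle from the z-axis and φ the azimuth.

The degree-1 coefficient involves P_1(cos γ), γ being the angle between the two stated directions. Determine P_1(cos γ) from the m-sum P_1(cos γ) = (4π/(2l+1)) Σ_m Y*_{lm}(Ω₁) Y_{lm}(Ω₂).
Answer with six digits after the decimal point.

Term-by-term m-sum for l=1 (normalisation 4π/3 = 4.188790):
  [-1]  conj(Y_{1,-1})(Ω₁) = -0.15431 - 0.30363j ; Y_{1,-1}(Ω₂) = -0.22503 - 0.17711j ; Δ = -0.01905 + 0.09566j
  [+0]  conj(Y_{1,0})(Ω₁) = 0.08199 + 0.00000j ; Y_{1,0}(Ω₂) = 0.27334 + 0.00000j ; Δ = 0.02241 + 0.00000j
  [+1]  conj(Y_{1,1})(Ω₁) = 0.15431 - 0.30363j ; Y_{1,1}(Ω₂) = 0.22503 - 0.17711j ; Δ = -0.01905 - 0.09566j
Total Σ_m = -0.01570 + 0.00000j. Multiply by 4.188790: -0.06575 + 0.00000j. P_1(cos γ) = -0.065746

-0.065746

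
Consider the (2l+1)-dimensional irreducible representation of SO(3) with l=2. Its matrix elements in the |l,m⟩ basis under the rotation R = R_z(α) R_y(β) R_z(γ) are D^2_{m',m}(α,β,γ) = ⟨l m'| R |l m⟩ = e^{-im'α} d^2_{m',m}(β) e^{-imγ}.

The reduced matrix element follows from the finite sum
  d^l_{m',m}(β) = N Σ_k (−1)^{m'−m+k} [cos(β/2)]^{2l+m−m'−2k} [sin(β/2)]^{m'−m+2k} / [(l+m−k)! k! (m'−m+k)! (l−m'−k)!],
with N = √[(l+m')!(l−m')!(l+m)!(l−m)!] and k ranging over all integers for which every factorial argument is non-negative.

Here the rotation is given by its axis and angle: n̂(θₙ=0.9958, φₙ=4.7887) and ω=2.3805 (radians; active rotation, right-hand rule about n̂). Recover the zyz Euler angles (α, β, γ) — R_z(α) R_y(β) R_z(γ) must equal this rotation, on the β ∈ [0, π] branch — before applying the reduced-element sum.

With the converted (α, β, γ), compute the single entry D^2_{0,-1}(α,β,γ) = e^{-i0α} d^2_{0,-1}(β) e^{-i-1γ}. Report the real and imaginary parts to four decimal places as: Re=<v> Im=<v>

Re=-0.1671 Im=-0.1942

Axis–angle → zyz. n̂ = (sinθₙcosφₙ, sinθₙsinφₙ, cosθₙ) = (+0.063978, -0.836752, +0.543832), ω = 2.3805.
R = I cosω + sinω [n̂]ₓ + (1−cosω) n̂n̂ᵀ gives
  R = [-0.717026, -0.467384, -0.517133; +0.282792, +0.483041, -0.828674; +0.637105, -0.740422, -0.214180]
β = atan2(√(R₁₃²+R₂₃²), R₃₃) = 1.786649; α = atan2(R₂₃, R₁₃) mod 2π = 4.154474; γ = atan2(R₃₂, −R₃₁) mod 2π = 4.001852
D^2_{0,-1}(4.1545,1.7866,4.0019) = e^{-i·0·4.1545}·d^2_{0,-1}(1.7866)·e^{-i·-1·4.0019}. Compute d first:
c=cos(1.786649/2)=0.626825, s=sin(1.786649/2)=0.779160; N=√[2·2·1·6]=4.898979
k∈{0,1} keeps every argument non-negative
  k=0: (−1)^1·4.8990/(2)·0.6268^3·0.7792^1 = -0.470047
  k=1: (−1)^2·4.8990/(2)·0.6268^1·0.7792^3 = +0.726276
d^2_{0,-1}(1.7866) = -0.470047 +0.726276 = +0.256229
D = (+1.000000+0.000000i)·(+0.256229)·(-0.652241-0.758012i) = -0.167123-0.194225i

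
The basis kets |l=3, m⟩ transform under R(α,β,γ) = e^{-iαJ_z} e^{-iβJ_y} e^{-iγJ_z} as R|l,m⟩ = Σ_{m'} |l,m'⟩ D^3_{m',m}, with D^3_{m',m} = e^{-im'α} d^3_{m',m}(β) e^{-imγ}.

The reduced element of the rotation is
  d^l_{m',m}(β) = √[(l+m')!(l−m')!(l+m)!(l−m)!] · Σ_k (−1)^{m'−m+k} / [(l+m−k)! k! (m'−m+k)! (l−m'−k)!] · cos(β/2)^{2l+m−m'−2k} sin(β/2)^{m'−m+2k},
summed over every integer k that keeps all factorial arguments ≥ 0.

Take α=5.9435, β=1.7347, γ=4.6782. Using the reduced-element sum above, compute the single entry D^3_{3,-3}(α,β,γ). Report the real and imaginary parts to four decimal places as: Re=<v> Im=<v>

First d^3_{3,-3}(β=1.7347), then the phase factors e^{-i(3)α} and e^{-i(-3)γ}:
Half-angle: c=0.646850, s=0.762617. N=√(720·1·1·720)=720.000000
k∈{0} keeps every argument non-negative
  k=0: (−1)^6·720.0000/(720)·0.6468^0·0.7626^6 = +0.196716
d^3_{3,-3}(1.7347) = +0.196716
Attach z-rotation phases: D = e^{-i(3)(5.9435)}·(+0.196716)·e^{-i(-3)(4.6782)} = -0.156088+0.119724i

Re=-0.1561 Im=0.1197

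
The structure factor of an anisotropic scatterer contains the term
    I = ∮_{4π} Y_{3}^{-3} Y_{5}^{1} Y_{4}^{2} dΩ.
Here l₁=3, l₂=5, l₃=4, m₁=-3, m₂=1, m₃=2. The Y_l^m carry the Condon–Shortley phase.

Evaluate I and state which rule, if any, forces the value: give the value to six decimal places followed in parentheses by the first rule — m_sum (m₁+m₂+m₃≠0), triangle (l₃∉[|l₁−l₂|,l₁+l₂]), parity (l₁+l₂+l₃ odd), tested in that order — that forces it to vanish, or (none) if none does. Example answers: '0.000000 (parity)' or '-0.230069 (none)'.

0.143662 (none)

m-sum 0 ✓  L=12 even ✓  2≤4≤8 ✓
Π(2lᵢ+1) = 7×11×9 = 693
triangle coeff Δ(3,5,4) = 1/180180
Σ_t [1,3]: t=1:−1/576 t=2:+1/144 t=3:−1/576 = 1/288
(3j)²=20/1001 [(3 5 4; 0 0 0)], sign=+1
Σ_t [4,4]: t=4:+1/2304 = 1/2304
(3j)²=75/4004 [(3 5 4; -3 1 2)], sign=+1
⇒ 4πI² = 3375/13013
I = (+1)√(3375/13013/(4π)) = 0.14366244
No selection rule forces the value: the integral is nonzero (none).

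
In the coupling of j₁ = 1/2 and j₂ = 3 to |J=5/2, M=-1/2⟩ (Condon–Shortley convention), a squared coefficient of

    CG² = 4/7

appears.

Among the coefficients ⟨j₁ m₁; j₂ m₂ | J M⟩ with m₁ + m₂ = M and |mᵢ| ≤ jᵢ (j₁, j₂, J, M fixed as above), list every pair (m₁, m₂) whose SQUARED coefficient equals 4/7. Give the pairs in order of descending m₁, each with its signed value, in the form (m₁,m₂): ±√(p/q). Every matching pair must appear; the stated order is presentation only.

Admissible pairs with m₁+m₂ = M = -1/2: (-1/2,0), (1/2,-1)
  (m₁,m₂)=(1/2,-1): CG² = 4/7, CG = +√(4/7)   ← matches the target
  (m₁,m₂)=(-1/2,0): CG² = 3/7, CG = −√(3/7)
Pairs with CG² = 4/7: (1/2,-1): +√(4/7)

(1/2,-1): +√(4/7)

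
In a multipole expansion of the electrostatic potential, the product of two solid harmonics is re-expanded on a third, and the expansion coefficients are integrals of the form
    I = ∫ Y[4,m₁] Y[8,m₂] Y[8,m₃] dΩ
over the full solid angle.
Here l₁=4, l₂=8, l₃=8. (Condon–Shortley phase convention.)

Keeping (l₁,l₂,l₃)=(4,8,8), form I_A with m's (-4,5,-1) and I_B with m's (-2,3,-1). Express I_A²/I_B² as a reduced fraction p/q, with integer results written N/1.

65/21

Same 4,8,8: normalisation and zero-m 3j drop out of the ratio.
A: Δ: 4! 4! 12! / 21! → 1/185175900; sum: t=4:+1/1254113280 = 1/1254113280; 3j²(4 8 8; -4 5 -1) = Δ·Π!·Σ² = 55/5814  (sign -1)
B: Δ: 4! 4! 12! / 21! → 1/185175900; sum: t=2:+1/209018880 t=3:−1/34836480 t=4:+1/58060800 = -1/149299200; 3j²(4 8 8; -2 3 -1) = Δ·Π!·Σ² = 77/25194  (sign +1)
I_A²/I_B² = (55/5814)/(77/25194) = 65/21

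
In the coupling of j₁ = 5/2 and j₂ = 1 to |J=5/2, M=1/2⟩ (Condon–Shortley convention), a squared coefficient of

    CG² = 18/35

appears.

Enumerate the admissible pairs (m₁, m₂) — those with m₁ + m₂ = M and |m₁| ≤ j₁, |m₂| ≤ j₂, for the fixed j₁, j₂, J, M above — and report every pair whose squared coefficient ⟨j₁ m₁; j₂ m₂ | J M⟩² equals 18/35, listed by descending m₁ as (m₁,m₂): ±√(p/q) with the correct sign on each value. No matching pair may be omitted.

(-1/2,1): −√(18/35)

Admissible pairs with m₁+m₂ = M = 1/2: (-1/2,1), (1/2,0), (3/2,-1)
  (m₁,m₂)=(3/2,-1): CG² = 16/35, CG = +√(16/35)
  (m₁,m₂)=(1/2,0): CG² = 1/35, CG = +√(1/35)
  (m₁,m₂)=(-1/2,1): CG² = 18/35, CG = −√(18/35)   ← matches the target
Pairs with CG² = 18/35: (-1/2,1): −√(18/35)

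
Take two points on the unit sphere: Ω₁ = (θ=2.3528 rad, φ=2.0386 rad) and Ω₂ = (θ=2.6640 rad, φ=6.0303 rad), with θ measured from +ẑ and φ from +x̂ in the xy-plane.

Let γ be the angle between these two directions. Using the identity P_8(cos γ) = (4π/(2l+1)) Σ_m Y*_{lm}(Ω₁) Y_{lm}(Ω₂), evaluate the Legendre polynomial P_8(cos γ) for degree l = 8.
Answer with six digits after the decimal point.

-0.256316

Term-by-term m-sum for l=8 (normalisation 4π/17 = 0.739198):
  term(m=-8) = +0.000030-0.000017i   from Y*(Ω₁)=-0.027301-0.018711i, Y(Ω₂)=-0.000449+0.000924i
  term(m=-7) = -0.000986-0.000341i   from Y*(Ω₁)=+0.017442-0.130335i, Y(Ω₂)=+0.001572-0.007779i
  term(m=-6) = +0.004507+0.011019i   from Y*(Ω₁)=+0.292474-0.101741i, Y(Ω₂)=+0.002055+0.038391i
  term(m=-5) = +0.026725-0.053690i   from Y*(Ω₁)=+0.329638+0.318504i, Y(Ω₂)=-0.039461-0.124748i
  term(m=-4) = -0.107855+0.028558i   from Y*(Ω₁)=-0.104474+0.337235i, Y(Ω₂)=+0.167669+0.267879i
  term(m=-3) = -0.027275-0.018312i   from Y*(Ω₁)=+0.063661-0.010757i, Y(Ω₂)=-0.369291-0.350050i
  term(m=-2) = +0.021050+0.161743i   from Y*(Ω₁)=+0.227826+0.309087i, Y(Ω₂)=+0.371601+0.205800i
  term(m=-1) = -0.008028+0.009141i   from Y*(Ω₁)=-0.053950+0.106789i, Y(Ω₂)=+0.098453+0.025442i
  term(m=+0) = -0.163081+0.000000i   from Y*(Ω₁)=+0.350598-0.000000i, Y(Ω₂)=-0.465152+0.000000i
  term(m=+1) = -0.008028-0.009141i   from Y*(Ω₁)=+0.053950+0.106789i, Y(Ω₂)=-0.098453+0.025442i
  term(m=+2) = +0.021050-0.161743i   from Y*(Ω₁)=+0.227826-0.309087i, Y(Ω₂)=+0.371601-0.205800i
  term(m=+3) = -0.027275+0.018312i   from Y*(Ω₁)=-0.063661-0.010757i, Y(Ω₂)=+0.369291-0.350050i
  term(m=+4) = -0.107855-0.028558i   from Y*(Ω₁)=-0.104474-0.337235i, Y(Ω₂)=+0.167669-0.267879i
  term(m=+5) = +0.026725+0.053690i   from Y*(Ω₁)=-0.329638+0.318504i, Y(Ω₂)=+0.039461-0.124748i
  term(m=+6) = +0.004507-0.011019i   from Y*(Ω₁)=+0.292474+0.101741i, Y(Ω₂)=+0.002055-0.038391i
  term(m=+7) = -0.000986+0.000341i   from Y*(Ω₁)=-0.017442-0.130335i, Y(Ω₂)=-0.001572-0.007779i
  term(m=+8) = +0.000030+0.000017i   from Y*(Ω₁)=-0.027301+0.018711i, Y(Ω₂)=-0.000449-0.000924i
Total Σ_m = -0.346748-0.000000i. Multiply by 0.739198: -0.256316-0.000000i. P_8(cos γ) = -0.256316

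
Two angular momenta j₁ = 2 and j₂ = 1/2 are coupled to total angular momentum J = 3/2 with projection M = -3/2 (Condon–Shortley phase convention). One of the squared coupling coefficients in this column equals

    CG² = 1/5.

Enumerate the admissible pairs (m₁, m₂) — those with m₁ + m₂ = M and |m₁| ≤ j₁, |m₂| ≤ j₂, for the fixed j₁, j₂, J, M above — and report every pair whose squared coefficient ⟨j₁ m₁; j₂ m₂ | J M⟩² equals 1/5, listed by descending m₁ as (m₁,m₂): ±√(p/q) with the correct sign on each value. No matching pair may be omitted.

Admissible pairs with m₁+m₂ = M = -3/2: (-2,1/2), (-1,-1/2)
  (m₁,m₂)=(-1,-1/2): CG² = 1/5, CG = +√(1/5)   ← matches the target
  (m₁,m₂)=(-2,1/2): CG² = 4/5, CG = −√(4/5)
Pairs with CG² = 1/5: (-1,-1/2): +√(1/5)

(-1,-1/2): +√(1/5)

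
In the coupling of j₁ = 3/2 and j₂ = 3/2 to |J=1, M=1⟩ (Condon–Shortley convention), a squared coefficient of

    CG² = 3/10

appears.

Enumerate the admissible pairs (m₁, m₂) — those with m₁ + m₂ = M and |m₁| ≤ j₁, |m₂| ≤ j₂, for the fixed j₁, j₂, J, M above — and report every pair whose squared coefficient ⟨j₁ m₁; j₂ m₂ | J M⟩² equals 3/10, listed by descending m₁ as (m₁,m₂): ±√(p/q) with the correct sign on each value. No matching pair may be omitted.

(3/2,-1/2): +√(3/10); (-1/2,3/2): +√(3/10)

Admissible pairs with m₁+m₂ = M = 1: (-1/2,3/2), (1/2,1/2), (3/2,-1/2)
  (m₁,m₂)=(3/2,-1/2): CG² = 3/10, CG = +√(3/10)   ← matches the target
  (m₁,m₂)=(1/2,1/2): CG² = 2/5, CG = −√(2/5)
  (m₁,m₂)=(-1/2,3/2): CG² = 3/10, CG = +√(3/10)   ← matches the target
Pairs with CG² = 3/10: (3/2,-1/2): +√(3/10); (-1/2,3/2): +√(3/10)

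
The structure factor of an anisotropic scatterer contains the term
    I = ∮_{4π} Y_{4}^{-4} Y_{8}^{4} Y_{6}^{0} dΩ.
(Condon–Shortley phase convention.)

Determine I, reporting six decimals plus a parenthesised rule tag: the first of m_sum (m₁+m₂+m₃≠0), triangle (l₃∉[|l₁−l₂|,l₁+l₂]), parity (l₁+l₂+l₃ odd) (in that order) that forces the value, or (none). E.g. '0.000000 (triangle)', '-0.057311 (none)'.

Rules hold: Σm=0, L=18 even, 4≤6≤12.
N = 9·17·13 = 1989
Δ = 6!·2!·10!/19! = 1/23279256
Racah Σ t=2..4: t=2:+1/1658880 t=3:−1/518400 t=4:+1/1658880 = -1/1382400
⇒ 3j(4 8 6; 0 0 0)² = 504/46189, sgn -1
Racah Σ t=6..6: t=6:+1/24883200 = 1/24883200
⇒ 3j(4 8 6; -4 4 0)² = 70/4199, sgn +1
4πI² = N·(3j₀)²·(3jₘ)² = 317520/877591
I = -1·√(0.361809/4π) = -0.16968151
No selection rule forces the value: the integral is nonzero (none).

-0.169682 (none)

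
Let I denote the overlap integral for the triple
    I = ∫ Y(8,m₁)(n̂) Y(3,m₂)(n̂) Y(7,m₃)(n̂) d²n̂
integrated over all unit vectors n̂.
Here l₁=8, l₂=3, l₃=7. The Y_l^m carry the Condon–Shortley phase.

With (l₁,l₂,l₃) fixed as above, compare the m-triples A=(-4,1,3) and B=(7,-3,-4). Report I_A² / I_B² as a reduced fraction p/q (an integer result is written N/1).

l's match ⇒ only the (l;m) 3-j factors differ between A and B.
A: triangle coeff Δ(8,3,7) = 1/5290740; Σ_t [2,4]: t=2:+1/58060800 t=3:−1/13063680 t=4:+1/46448640 = -79/2090188800; (3j)²=68651/5290740 [(8 3 7; -4 1 3)], sign=-1
B: triangle coeff Δ(8,3,7) = 1/5290740; Σ_t [0,0]: t=0:+1/1916006400 = 1/1916006400; (3j)²=15/1292 [(8 3 7; 7 -3 -4)], sign=-1
I_A²/I_B² = (68651/5290740)/(15/1292) = 68651/61425

68651/61425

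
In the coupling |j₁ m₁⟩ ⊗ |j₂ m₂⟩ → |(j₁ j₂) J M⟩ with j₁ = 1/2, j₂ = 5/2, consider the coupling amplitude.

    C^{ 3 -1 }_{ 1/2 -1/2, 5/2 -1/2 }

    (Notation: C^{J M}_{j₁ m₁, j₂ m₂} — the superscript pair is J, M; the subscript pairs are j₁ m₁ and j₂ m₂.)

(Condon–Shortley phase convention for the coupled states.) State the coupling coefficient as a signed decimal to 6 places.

triangle: 0!×1!×5!/7! = 120/5040
(j±m)!: 0!×1!×2!×3!×2!×4! = 576
prefactor² = (2J+1)×Δ×N² = 96
  k=0: +1/(0!×0!×1!×2!×0!×3!) = 1/12
Σ = 1/12  ⇒  CG² = 96×(1/12)² = 2/3
CG = +√(2/3) = +0.816497

+0.816497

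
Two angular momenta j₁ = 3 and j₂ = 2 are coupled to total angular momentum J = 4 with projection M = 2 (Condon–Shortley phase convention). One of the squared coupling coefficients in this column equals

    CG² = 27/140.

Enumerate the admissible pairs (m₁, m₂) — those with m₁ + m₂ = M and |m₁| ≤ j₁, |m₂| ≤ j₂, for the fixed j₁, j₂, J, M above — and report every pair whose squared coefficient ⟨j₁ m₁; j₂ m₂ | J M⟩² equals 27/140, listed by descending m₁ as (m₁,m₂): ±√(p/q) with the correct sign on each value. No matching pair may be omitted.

(3,-1): +√(27/140)

Admissible pairs with m₁+m₂ = M = 2: (0,2), (1,1), (2,0), (3,-1)
  (m₁,m₂)=(3,-1): CG² = 27/140, CG = +√(27/140)   ← matches the target
  (m₁,m₂)=(2,0): CG² = 12/35, CG = +√(12/35)
  (m₁,m₂)=(1,1): CG² = 1/28, CG = −√(1/28)
  (m₁,m₂)=(0,2): CG² = 3/7, CG = −√(3/7)
Pairs with CG² = 27/140: (3,-1): +√(27/140)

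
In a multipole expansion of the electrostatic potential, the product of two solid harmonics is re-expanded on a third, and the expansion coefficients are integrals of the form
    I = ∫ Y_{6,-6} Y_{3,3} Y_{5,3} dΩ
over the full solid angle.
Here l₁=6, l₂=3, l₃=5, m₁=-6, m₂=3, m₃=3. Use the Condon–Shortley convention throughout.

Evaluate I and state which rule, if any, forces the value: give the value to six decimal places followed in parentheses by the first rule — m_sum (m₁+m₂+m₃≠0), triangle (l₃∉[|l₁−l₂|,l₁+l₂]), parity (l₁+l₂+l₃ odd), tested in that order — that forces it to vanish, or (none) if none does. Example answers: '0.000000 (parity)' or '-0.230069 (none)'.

-0.119512 (none)

m-sum 0 ✓  L=14 even ✓  3≤5≤9 ✓
Π(2lᵢ+1) = 13×7×11 = 1001
triangle coeff Δ(6,3,5) = 1/675675
Σ_t [1,3]: t=1:−1/8640 t=2:+1/2304 t=3:−1/8640 = 7/34560
(3j)²=7/429 [(6 3 5; 0 0 0)], sign=-1
Σ_t [4,4]: t=4:+1/1935360 = 1/1935360
(3j)²=1/91 [(6 3 5; -6 3 3)], sign=+1
⇒ 4πI² = 7/39
I = (-1)√(7/39/(4π)) = -0.11951207
No selection rule forces the value: the integral is nonzero (none).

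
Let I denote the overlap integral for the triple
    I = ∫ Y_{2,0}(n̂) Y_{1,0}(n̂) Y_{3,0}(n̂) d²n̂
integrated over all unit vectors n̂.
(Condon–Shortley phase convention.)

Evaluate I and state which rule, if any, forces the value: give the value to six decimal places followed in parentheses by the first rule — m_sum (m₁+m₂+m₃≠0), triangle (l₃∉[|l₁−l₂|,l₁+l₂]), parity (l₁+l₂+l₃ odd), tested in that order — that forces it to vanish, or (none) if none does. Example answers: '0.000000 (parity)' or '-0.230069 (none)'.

Rules hold: Σm=0, L=6 even, 1≤3≤3.
N = 5·3·7 = 105
Δ = 0!·4!·2!/7! = 1/105
Racah Σ t=0..0: t=0:+1/4 = 1/4
⇒ 3j(2 1 3; 0 0 0)² = 3/35, sgn -1
(m-triple is (0,0,0) — same symbol as above.)
4πI² = N·(3j₀)²·(3jₘ)² = 27/35
I = +1·√(0.771429/4π) = 0.24776670
No selection rule forces the value: the integral is nonzero (none).

0.247767 (none)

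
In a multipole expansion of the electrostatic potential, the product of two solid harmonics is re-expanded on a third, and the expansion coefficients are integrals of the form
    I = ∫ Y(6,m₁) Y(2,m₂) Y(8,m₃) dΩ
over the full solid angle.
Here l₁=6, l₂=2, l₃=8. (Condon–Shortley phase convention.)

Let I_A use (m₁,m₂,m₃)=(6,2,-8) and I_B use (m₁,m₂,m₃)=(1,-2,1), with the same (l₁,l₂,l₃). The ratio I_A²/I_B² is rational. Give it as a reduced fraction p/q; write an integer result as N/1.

l's match ⇒ only the (l;m) 3-j factors differ between A and B.
A: triangle coeff Δ(6,2,8) = 1/30940; Σ_t [0,0]: t=0:+1/11496038400 = 1/11496038400; (3j)²=1/17 [(6 2 8; 6 2 -8)], sign=+1
B: triangle coeff Δ(6,2,8) = 1/30940; Σ_t [0,0]: t=0:+1/14515200 = 1/14515200; (3j)²=9/2210 [(6 2 8; 1 -2 1)], sign=-1
I_A²/I_B² = (1/17)/(9/2210) = 130/9

130/9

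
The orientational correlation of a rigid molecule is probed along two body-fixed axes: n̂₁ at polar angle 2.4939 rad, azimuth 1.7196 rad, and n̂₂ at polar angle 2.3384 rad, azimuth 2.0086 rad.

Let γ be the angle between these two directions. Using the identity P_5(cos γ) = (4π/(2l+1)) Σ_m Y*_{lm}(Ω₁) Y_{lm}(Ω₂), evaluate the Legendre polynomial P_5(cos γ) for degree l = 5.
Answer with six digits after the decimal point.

Term-by-term m-sum for l=5 (normalisation 4π/11 = 1.142397):
  [-5]  conj(Y_{5,-5})(Ω₁) = (-0.025132, 0.027303) ; Y_{5,-5}(Ω₂) = (-0.072969, 0.051897) ; Δ = (0.000417, -0.003297)
  [-4]  conj(Y_{5,-4})(Ω₁) = (-0.128433, -0.086966) ; Y_{5,-4}(Ω₂) = (0.049033, 0.268820) ; Δ = (0.017081, -0.038790)
  [-3]  conj(Y_{5,-3})(Ω₁) = (0.154956, -0.323745) ; Y_{5,-3}(Ω₂) = (0.416314, 0.109584) ; Δ = (0.099988, -0.117799)
  [-2]  conj(Y_{5,-2})(Ω₁) = (0.427058, 0.130986) ; Y_{5,-2}(Ω₂) = (0.174329, -0.209003) ; Δ = (0.101825, -0.066422)
  [-1]  conj(Y_{5,-1})(Ω₁) = (-0.016904, 0.112762) ; Y_{5,-1}(Ω₂) = (0.084799, 0.181155) ; Δ = (-0.021861, 0.006500)
  [+0]  conj(Y_{5,0})(Ω₁) = (0.376516, -0.000000) ; Y_{5,0}(Ω₂) = (0.333417, 0.000000) ; Δ = (0.125537, 0.000000)
  [+1]  conj(Y_{5,1})(Ω₁) = (0.016904, 0.112762) ; Y_{5,1}(Ω₂) = (-0.084799, 0.181155) ; Δ = (-0.021861, -0.006500)
  [+2]  conj(Y_{5,2})(Ω₁) = (0.427058, -0.130986) ; Y_{5,2}(Ω₂) = (0.174329, 0.209003) ; Δ = (0.101825, 0.066422)
  [+3]  conj(Y_{5,3})(Ω₁) = (-0.154956, -0.323745) ; Y_{5,3}(Ω₂) = (-0.416314, 0.109584) ; Δ = (0.099988, 0.117799)
  [+4]  conj(Y_{5,4})(Ω₁) = (-0.128433, 0.086966) ; Y_{5,4}(Ω₂) = (0.049033, -0.268820) ; Δ = (0.017081, 0.038790)
  [+5]  conj(Y_{5,5})(Ω₁) = (0.025132, 0.027303) ; Y_{5,5}(Ω₂) = (0.072969, 0.051897) ; Δ = (0.000417, 0.003297)
Accumulated sum (0.520435, 0.000000); after 4π/(2l+1) scaling, (0.594544, 0.000000) ⇒ P_5 = 0.594544

0.594544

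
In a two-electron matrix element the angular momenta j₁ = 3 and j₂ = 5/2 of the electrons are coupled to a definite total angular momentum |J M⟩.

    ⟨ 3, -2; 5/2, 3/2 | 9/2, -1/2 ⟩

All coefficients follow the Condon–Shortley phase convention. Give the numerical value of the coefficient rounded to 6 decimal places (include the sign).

-0.510355

triangle: 1!·5!·4!/11! = 2880/39916800
(j±m)!: 1!·5!·4!·1!·4!·5! = 8294400
prefactor² = (2J+1)·Δ·N² = 460800/77
  k=0: +1/(0!·1!·5!·4!·0!·0!) = 1/2880
  k=1: −1/(1!·0!·4!·3!·1!·1!) = -1/144
Σ = -19/2880  ⇒  CG² = 460800/77·(-19/2880)² = 361/1386
CG = −√(361/1386) = -0.510355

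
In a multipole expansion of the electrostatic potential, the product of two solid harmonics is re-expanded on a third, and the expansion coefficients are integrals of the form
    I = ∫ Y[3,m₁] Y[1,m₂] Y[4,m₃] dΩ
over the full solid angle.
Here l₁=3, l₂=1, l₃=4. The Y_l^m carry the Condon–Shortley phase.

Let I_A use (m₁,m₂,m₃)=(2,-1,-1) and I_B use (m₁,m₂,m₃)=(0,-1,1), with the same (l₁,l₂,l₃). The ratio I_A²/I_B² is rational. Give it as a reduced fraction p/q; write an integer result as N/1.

3/10

l's match ⇒ only the (l;m) 3-j factors differ between A and B.
A: triangle coeff Δ(3,1,4) = 1/252; Σ_t [0,0]: t=0:+1/240 = 1/240; (3j)²=1/84 [(3 1 4; 2 -1 -1)], sign=-1
B: triangle coeff Δ(3,1,4) = 1/252; Σ_t [0,0]: t=0:+1/72 = 1/72; (3j)²=5/126 [(3 1 4; 0 -1 1)], sign=-1
I_A²/I_B² = (1/84)/(5/126) = 3/10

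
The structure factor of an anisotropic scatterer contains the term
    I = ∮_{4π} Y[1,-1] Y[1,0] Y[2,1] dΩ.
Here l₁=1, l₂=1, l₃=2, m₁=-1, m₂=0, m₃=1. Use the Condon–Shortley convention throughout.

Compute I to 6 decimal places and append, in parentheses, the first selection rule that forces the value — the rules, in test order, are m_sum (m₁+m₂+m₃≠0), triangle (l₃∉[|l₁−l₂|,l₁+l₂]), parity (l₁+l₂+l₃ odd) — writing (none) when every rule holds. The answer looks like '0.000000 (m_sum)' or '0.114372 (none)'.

-0.218510 (none)

Rules hold: Σm=0, L=4 even, 0≤2≤2.
N = 3·3·5 = 45
Δ = 0!·2!·2!/5! = 1/30
Racah Σ t=0..0: t=0:+1/1 = 1/1
⇒ 3j(1 1 2; 0 0 0)² = 2/15, sgn +1
Racah Σ t=0..0: t=0:+1/2 = 1/2
⇒ 3j(1 1 2; -1 0 1)² = 1/10, sgn -1
4πI² = N·(3j₀)²·(3jₘ)² = 3/5
I = -1·√(0.6/4π) = -0.21850969
No selection rule forces the value: the integral is nonzero (none).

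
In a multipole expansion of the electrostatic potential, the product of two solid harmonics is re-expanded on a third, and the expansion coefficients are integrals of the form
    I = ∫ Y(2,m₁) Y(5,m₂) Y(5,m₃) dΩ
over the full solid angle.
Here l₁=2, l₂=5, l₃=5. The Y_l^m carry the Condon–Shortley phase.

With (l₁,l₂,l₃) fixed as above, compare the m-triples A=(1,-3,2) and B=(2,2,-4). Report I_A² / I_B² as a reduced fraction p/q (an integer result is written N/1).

25/18

l's match ⇒ only the (l;m) 3-j factors differ between A and B.
A: triangle coeff Δ(2,5,5) = 1/38610; Σ_t [0,1]: t=0:+1/2880 t=1:−1/10080 = 1/4032; (3j)²=10/429 [(2 5 5; 1 -3 2)], sign=-1
B: triangle coeff Δ(2,5,5) = 1/38610; Σ_t [0,0]: t=0:+1/20160 = 1/20160; (3j)²=12/715 [(2 5 5; 2 2 -4)], sign=-1
I_A²/I_B² = (10/429)/(12/715) = 25/18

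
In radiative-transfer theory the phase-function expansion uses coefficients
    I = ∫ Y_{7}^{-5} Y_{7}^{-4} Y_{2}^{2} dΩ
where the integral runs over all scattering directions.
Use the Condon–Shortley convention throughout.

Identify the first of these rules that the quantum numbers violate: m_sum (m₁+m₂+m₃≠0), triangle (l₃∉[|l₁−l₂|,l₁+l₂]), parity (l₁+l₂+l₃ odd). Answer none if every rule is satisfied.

m_sum

Σmᵢ = -7  ✗
l₃∈[|l₁−l₂|,l₁+l₂]=[0,14], have l₃=2
Σlᵢ = 16 ⇒ even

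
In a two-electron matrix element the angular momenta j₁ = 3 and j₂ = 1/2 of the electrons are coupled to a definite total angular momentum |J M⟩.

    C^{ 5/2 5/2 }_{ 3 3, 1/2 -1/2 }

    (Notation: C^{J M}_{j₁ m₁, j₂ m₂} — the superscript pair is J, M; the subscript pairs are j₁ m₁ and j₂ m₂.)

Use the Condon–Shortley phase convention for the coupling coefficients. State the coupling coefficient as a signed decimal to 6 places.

√[6·1!5!0!/7! · 6!0!0!1!5!0!] = √(86400/7)
  +(−1)^0/∏(0,1,0,0,5,0)! = 1/120  (running 1/120)
⟨..|..⟩ = √(86400/7)·(1/120) = +0.925820

+√(6/7) = +0.925820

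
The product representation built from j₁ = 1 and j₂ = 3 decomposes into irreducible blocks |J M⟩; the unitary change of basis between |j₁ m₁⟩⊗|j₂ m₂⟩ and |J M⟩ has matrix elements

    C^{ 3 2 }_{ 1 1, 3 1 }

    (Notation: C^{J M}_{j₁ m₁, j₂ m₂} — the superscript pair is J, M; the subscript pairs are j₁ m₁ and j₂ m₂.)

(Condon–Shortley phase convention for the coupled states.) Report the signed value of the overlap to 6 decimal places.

j₁+j₂−J=1  J+j₁−j₂=1  J−j₁+j₂=5  j₁+j₂+J+1=8
(j₁±m₁, j₂±m₂, J±M) = (2,0,4,2,5,1)
P² = 240
sum k=0..0:
  [0] +1/24 = 1/24
S = 1/24
C² = P²·S² = 5/12 ; C = +0.645497

+√(5/12) ≈ +0.645497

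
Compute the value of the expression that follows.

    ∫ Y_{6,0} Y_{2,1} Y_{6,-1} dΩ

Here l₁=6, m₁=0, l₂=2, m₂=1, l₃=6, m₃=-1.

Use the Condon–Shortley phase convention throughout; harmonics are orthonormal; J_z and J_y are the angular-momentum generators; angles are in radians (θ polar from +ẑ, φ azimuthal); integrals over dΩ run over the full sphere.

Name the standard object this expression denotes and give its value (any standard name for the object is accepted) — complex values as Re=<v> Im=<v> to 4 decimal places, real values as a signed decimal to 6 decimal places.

Gaunt coefficient, -0.030344

This is a Gaunt coefficient — the integral of a triple product of spherical harmonics over the sphere.
Checks pass: Σm=0; 14 even; l₃=6∈[4,8].
(2·6+1)(2·2+1)(2·6+1) = 845
Δ: 2! 10! 2! / 15! → 1/90090
sum: t=0:+1/69120 t=1:−1/14400 t=2:+1/69120 = -7/172800
3j²(6 2 6; 0 0 0) = Δ·Π!·Σ² = 14/715  (sign -1)
sum: t=1:−1/28800 t=2:+1/34560 = -1/172800
3j²(6 2 6; 0 1 -1) = Δ·Π!·Σ² = 1/1430  (sign +1)
combine: 4πI² = 845·14/715·1/1430 = 7/605
take √, sign -1: I = -0.03034355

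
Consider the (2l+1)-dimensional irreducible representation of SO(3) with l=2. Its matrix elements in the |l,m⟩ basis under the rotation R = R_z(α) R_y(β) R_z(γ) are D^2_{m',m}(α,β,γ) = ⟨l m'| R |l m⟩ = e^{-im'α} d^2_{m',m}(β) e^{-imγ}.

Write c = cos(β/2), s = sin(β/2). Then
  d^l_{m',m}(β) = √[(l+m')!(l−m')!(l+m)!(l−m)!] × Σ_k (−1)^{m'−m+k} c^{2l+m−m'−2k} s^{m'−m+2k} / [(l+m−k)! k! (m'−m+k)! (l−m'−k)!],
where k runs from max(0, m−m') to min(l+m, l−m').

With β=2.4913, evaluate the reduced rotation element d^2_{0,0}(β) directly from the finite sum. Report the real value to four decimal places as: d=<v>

d=0.4502

d^2_{0,0}(β=2.4913) via the finite sum:
Half-angle: c=0.319447, s=0.947604. N=√(2·2·2·2)=4.000000
k: max(0,(0)−(0))=0 … min(2+(0),2−(0))=2
  k=0: (−1)^0·4.0000/(4)·0.3194^4·0.9476^0 = +0.010414
  k=1: (−1)^1·4.0000/(1)·0.3194^2·0.9476^2 = -0.366533
  k=2: (−1)^2·4.0000/(4)·0.3194^0·0.9476^4 = +0.806320
d^2_{0,0}(2.4913) = +0.010414 -0.366533 +0.806320 = +0.450201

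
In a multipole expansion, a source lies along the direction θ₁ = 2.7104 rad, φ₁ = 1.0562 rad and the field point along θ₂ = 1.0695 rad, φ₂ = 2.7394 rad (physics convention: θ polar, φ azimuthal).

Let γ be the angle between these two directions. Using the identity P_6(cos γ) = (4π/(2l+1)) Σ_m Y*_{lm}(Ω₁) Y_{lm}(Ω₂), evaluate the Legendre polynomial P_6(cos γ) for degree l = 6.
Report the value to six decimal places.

0.331403

Addition theorem: P_6(cos γ) = (4π/13) Σ_m Y*_{lm}(Ω₁) Y_{lm}(Ω₂), m = −6…6:
  m=-6: Y*=0.00257 + 0.00014j  Y=-0.16397 + 0.14628j  product -0.00044 + 0.00035j
  m=-5: Y*=-0.01044 + 0.01634j  Y=0.17773 - 0.37736j  product 0.00431 + 0.00684j
  m=-4: Y*=-0.04121 - 0.07770j  Y=-0.01234 + 0.32481j  product 0.02575 - 0.01242j
  m=-3: Y*=0.26253 + 0.00709j  Y=0.03457 + 0.09068j  product 0.00843 + 0.02405j
  m=-2: Y*=-0.25288 + 0.42034j  Y=-0.24267 - 0.25207j  product 0.16732 - 0.03826j
  m=-1: Y*=-0.20928 - 0.37015j  Y=0.02687 + 0.01143j  product -0.00139 - 0.01234j
  m=+0: Y*=-0.19350 + 0.00000j  Y=0.33653 + 0.00000j  product -0.06512 + 0.00000j
  m=+1: Y*=0.20928 - 0.37015j  Y=-0.02687 + 0.01143j  product -0.00139 + 0.01234j
  m=+2: Y*=-0.25288 - 0.42034j  Y=-0.24267 + 0.25207j  product 0.16732 + 0.03826j
  m=+3: Y*=-0.26253 + 0.00709j  Y=-0.03457 + 0.09068j  product 0.00843 - 0.02405j
  m=+4: Y*=-0.04121 + 0.07770j  Y=-0.01234 - 0.32481j  product 0.02575 + 0.01242j
  m=+5: Y*=0.01044 + 0.01634j  Y=-0.17773 - 0.37736j  product 0.00431 - 0.00684j
  m=+6: Y*=0.00257 - 0.00014j  Y=-0.16397 - 0.14628j  product -0.00044 - 0.00035j
Σ over m = 0.34284 + 0.00000j; ×(4π/13) → 0.33140 + 0.00000j. Real part: 0.331403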